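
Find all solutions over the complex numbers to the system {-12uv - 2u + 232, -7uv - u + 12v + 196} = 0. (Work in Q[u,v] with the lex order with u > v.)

{(-4, -5), (-348, -2/9)}

Compute a lex Gröbner basis by Buchberger's algorithm.
f_1 = -12uv - 2u + 232, LT = uv.
f_2 = -7uv - u + 12v + 196, LT = uv.

S(f_1,f_2): lcm = uv. S = 1/42u + 12/7v + 26/3.
  reduce S modulo (f_1, f_2):
  remainder 1/42u + 12/7v + 26/3 ≠ 0; add h_3 = 1/42u + 12/7v + 26/3 to the basis.

S(f_1,h_3): lcm = uv. S = 1/6u - 72v^2 - 364v - 58/3.
  reduce S modulo (f_1, f_2, h_3):
  remainder -72v^2 - 376v - 80 ≠ 0; add h_4 = -72v^2 - 376v - 80 to the basis.

The other S-polynomials (S(f_2,h_3), S(f_1,h_4), S(f_2,h_4), S(h_3,h_4)) all reduce to 0 modulo the current basis, so we have a Gröbner basis.
Inter-reduce: drop elements whose leading term is divisible by another's, tail-reduce, and make monic.
Reduced Gröbner basis: {u + 72v + 364, v^2 + 47/9v + 10/9}.

A lex Gröbner basis eliminates variables successively. Here v^2 + 47/9v + 10/9 depends only on v, with roots {-5, -2/9}; lifting each root through the earlier basis elements recovers the full solutions.
  v = -5: the earlier basis element becomes u + 4 = 0, giving u = -4 — point (-4, -5).
  v = -2/9: the earlier basis element becomes u + 348 = 0, giving u = -348 — point (-348, -2/9).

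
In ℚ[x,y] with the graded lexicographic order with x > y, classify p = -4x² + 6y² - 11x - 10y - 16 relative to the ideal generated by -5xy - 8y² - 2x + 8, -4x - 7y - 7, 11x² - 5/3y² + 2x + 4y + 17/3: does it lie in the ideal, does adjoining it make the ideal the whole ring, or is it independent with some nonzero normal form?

First compute the reduced Gröbner basis of I by Buchberger's algorithm.
f_1 = -5xy - 8y² - 2x + 8, LT = xy.
f_2 = -4x - 7y - 7, LT = x.
f_3 = 11x² - 5/3y² + 2x + 4y + 17/3, LT = x².

S(f_1,f_2): lcm = xy. S = -3/20y² + ⅖x - 7/4y - 8/5.
  leading term y²: no divisor's leading term divides it; move -3/20y² to the remainder.
  leading term x: subtract (-1/10)·f_2 from ⅖x - 7/4y - 8/5 → -49/20y - 23/10
  leading term y: no divisor's leading term divides it; move -49/20y to the remainder.
  leading term 1: no divisor's leading term divides it; move -23/10 to the remainder.
  remainder -3/20y² - 49/20y - 23/10 ≠ 0; add h_4 = -3/20y² - 49/20y - 23/10 to the basis.

S(f_1,f_3): lcm = x²y. S = 8/5xy² + 5/33y³ + ⅖x² - 2/11xy - 4/11y² - 8/5x - 17/33y.
  leading term xy²: subtract (-8/25y)·f_1 from 8/5xy² + 5/33y³ + ⅖x² - 2/11xy - 4/11y² - 8/5x - 17/33y → -1987/825y³ + ⅖x² - 226/275xy - 4/11y² - 8/5x + 1687/825y
  leading term y³: subtract (7948/495y)·h_4 from -1987/825y³ + ⅖x² - 226/275xy - 4/11y² - 8/5x + 1687/825y → ⅖x² - 226/275xy + 96463/2475y² - 8/5x + 96463/2475y
  leading term x²: subtract (-1/10x)·f_2 from ⅖x² - 226/275xy + 96463/2475y² - 8/5x + 96463/2475y → -837/550xy + 96463/2475y² - 23/10x + 96463/2475y
  leading term xy: subtract (837/2750)·f_1 from -837/550xy + 96463/2475y² - 23/10x + 96463/2475y → 512447/12375y² - 4651/2750x + 96463/2475y - 3348/1375
  leading term y²: subtract (-2049788/7425)·h_4 from 512447/12375y² - 4651/2750x + 96463/2475y - 3348/1375 → -4651/2750x - 2151178/3375y - 2151178/3375
  leading term x: subtract (4651/11000)·f_2 from -4651/2750x - 2151178/3375y - 2151178/3375 → -1507397/2376y - 1507397/2376
  leading term y: no divisor's leading term divides it; move -1507397/2376y to the remainder.
  leading term 1: no divisor's leading term divides it; move -1507397/2376 to the remainder.
  remainder -1507397/2376y - 1507397/2376 ≠ 0; add h_5 = -1507397/2376y - 1507397/2376 to the basis.

S(f_2,f_3): lcm = x². S = 7/4xy + 5/33y² + 69/44x - 4/11y - 17/33.
  leading term xy: subtract (-7/20)·f_1 from 7/4xy + 5/33y² + 69/44x - 4/11y - 17/33 → -437/165y² + 191/220x - 4/11y + 377/165
  leading term y²: subtract (1748/99)·h_4 from -437/165y² + 191/220x - 4/11y + 377/165 → 191/220x + 21233/495y + 21233/495
  leading term x: subtract (-191/880)·f_2 from 191/220x + 21233/495y + 21233/495 → 65539/1584y + 65539/1584
  leading term y: subtract (-3/46)·h_5 from 65539/1584y + 65539/1584 → 0
  remainder 0.

S(f_1,h_4): lcm = xy². S = 8/5y³ - 239/15xy - 46/3x - 8/5y.
  leading term y³: subtract (-32/3y)·h_4 from 8/5y³ - 239/15xy - 46/3x - 8/5y → -239/15xy - 392/15y² - 46/3x - 392/15y
  leading term xy: subtract (239/75)·f_1 from -239/15xy - 392/15y² - 46/3x - 392/15y → -16/25y² - 224/25x - 392/15y - 1912/75
  leading term y²: subtract (64/15)·h_4 from -16/25y² - 224/25x - 392/15y - 1912/75 → -224/25x - 392/25y - 392/25
  leading term x: subtract (56/25)·f_2 from -224/25x - 392/25y - 392/25 → 0
  remainder 0.

S(f_2,h_4): leading monomials are coprime, so the S-polynomial reduces to 0 (Buchberger's first criterion).
S(f_3,h_4): leading monomials are coprime, so the S-polynomial reduces to 0 (Buchberger's first criterion).
S(f_1,h_5): lcm = xy. S = 8/5y² - ⅗x - 8/5.
  leading term y²: subtract (-32/3)·h_4 from 8/5y² - ⅗x - 8/5 → -⅗x - 392/15y - 392/15
  leading term x: subtract (3/20)·f_2 from -⅗x - 392/15y - 392/15 → -301/12y - 301/12
  leading term y: subtract (59598/1507397)·h_5 from -301/12y - 301/12 → 0
  remainder 0.

S(f_2,h_5): leading monomials are coprime, so the S-polynomial reduces to 0 (Buchberger's first criterion).
S(f_3,h_5): leading monomials are coprime, so the S-polynomial reduces to 0 (Buchberger's first criterion).
S(h_4,h_5): lcm = y². S = 46/3y + 46/3.
  leading term y: subtract (-1584/65539)·h_5 from 46/3y + 46/3 → 0
  remainder 0.

Every S-polynomial of the final basis reduces to 0, so we have a Gröbner basis.
Inter-reduce: drop elements whose leading term is divisible by another's, tail-reduce, and make monic.
Reduced Gröbner basis: {x, y + 1}.
Label its elements g_1 = x, g_2 = y + 1.

Reduce p = -4x² + 6y² - 11x - 10y - 16 modulo G:
  leading term x²: subtract (-4x)·g_1 from -4x² + 6y² - 11x - 10y - 16 → 6y² - 11x - 10y - 16
  leading term y²: subtract (6y)·g_2 from 6y² - 11x - 10y - 16 → -11x - 16y - 16
  leading term x: subtract (-11)·g_1 from -11x - 16y - 16 → -16y - 16
  leading term y: subtract (-16)·g_2 from -16y - 16 → 0
  normal form = 0.
Since the normal form is 0, p ∈ I.

The remainder on division by a Gröbner basis is unique — it is the normal form.

-4x² + 6y² - 11x - 10y - 16 lies in I (it reduces to 0).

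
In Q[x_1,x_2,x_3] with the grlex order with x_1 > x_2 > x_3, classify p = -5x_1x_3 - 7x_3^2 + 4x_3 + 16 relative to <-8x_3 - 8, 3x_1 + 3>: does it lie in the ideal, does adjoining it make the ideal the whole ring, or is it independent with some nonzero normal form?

First compute the reduced Gröbner basis of I by Buchberger's algorithm.
f_1 = -8x_3 - 8, LT = x_3.
f_2 = 3x_1 + 3, LT = x_1.

The S-polynomials (S(f_1,f_2)) all reduce to 0 modulo the current basis, so we have a Gröbner basis.
Inter-reduce: drop elements whose leading term is divisible by another's, tail-reduce, and make monic.
Reduced Gröbner basis: {x_1 + 1, x_3 + 1}.
Label its elements g_1 = x_1 + 1, g_2 = x_3 + 1.

Reduce p = -5x_1x_3 - 7x_3^2 + 4x_3 + 16 modulo G:
  leading term x_1x_3: subtract (-5x_3)·g_1 from -5x_1x_3 - 7x_3^2 + 4x_3 + 16 → -7x_3^2 + 9x_3 + 16
  leading term x_3^2: subtract (-7x_3)·g_2 from -7x_3^2 + 9x_3 + 16 → 16x_3 + 16
  leading term x_3: subtract (16)·g_2 from 16x_3 + 16 → 0
  normal form = 0.
Since the normal form is 0, p ∈ I.

The remainder on division by a Gröbner basis is unique — it is the normal form.

-5x_1x_3 - 7x_3^2 + 4x_3 + 16 lies in I (it reduces to 0).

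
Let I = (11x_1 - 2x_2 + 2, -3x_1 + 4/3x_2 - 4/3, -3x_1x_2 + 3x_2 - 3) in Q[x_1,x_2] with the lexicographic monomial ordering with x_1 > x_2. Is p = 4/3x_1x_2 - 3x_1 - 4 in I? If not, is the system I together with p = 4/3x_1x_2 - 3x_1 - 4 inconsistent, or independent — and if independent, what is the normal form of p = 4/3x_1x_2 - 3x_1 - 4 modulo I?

First compute the reduced Gröbner basis of I by Buchberger's algorithm.
f_1 = 11x_1 - 2x_2 + 2, LT = x_1.
f_2 = -3x_1 + 4/3x_2 - 4/3, LT = x_1.
f_3 = -3x_1x_2 + 3x_2 - 3, LT = x_1x_2.

S(f_1,f_2): lcm = x_1. S = 26/99x_2 - 26/99.
  leading term x_2: no divisor's leading term divides it; move 26/99x_2 to the remainder.
  leading term 1: no divisor's leading term divides it; move -26/99 to the remainder.
  remainder 26/99x_2 - 26/99 ≠ 0; add h_4 = 26/99x_2 - 26/99 to the basis.

The other S-polynomials (S(f_1,f_3), S(f_2,f_3), S(f_1,h_4), S(f_2,h_4), S(f_3,h_4)) all reduce to 0 modulo the current basis, so we have a Gröbner basis.
Inter-reduce: drop elements whose leading term is divisible by another's, tail-reduce, and make monic.
Reduced Gröbner basis: {x_1, x_2 - 1}.
Label its elements g_1 = x_1, g_2 = x_2 - 1.

Reduce p = 4/3x_1x_2 - 3x_1 - 4 modulo G:
  leading term x_1x_2: subtract (4/3x_2)·g_1 from 4/3x_1x_2 - 3x_1 - 4 → -3x_1 - 4
  leading term x_1: subtract (-3)·g_1 from -3x_1 - 4 → -4
  leading term 1: no divisor's leading term divides it; move -4 to the remainder.
  normal form = -4.
The normal form is nonzero, so p ∉ I. Since p minus its normal form lies in I, I + (p) = I + (r) where r = -4; decide whether this ideal is the whole ring.
Here r = -4 is a nonzero constant, hence a unit: 1 ∈ I + (p), the Gröbner basis of I + (p) is {1}, and the enlarged system has no common solution — adjoining p is inconsistent.

Adjoining 4/3x_1x_2 - 3x_1 - 4 makes the ideal the whole ring: the system is inconsistent.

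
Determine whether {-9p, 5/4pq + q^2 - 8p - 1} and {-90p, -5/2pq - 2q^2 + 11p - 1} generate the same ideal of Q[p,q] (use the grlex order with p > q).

Since reduced Gröbner bases are canonical representatives of ideals under a given ordering, it suffices to compute and compare them.
Buchberger on the first generating set:
f_1 = -9p, LT = p.
f_2 = 5/4pq + q^2 - 8p - 1, LT = pq.

S(f_1,f_2): lcm = pq. S = -4/5q^2 + 32/5p + 4/5.
  leading term q^2: no divisor's leading term divides it; move -4/5q^2 to the remainder.
  leading term p: subtract (-32/45)·f_1 from 32/5p + 4/5 → 4/5
  leading term 1: no divisor's leading term divides it; move 4/5 to the remainder.
  remainder -4/5q^2 + 4/5 ≠ 0; add g_3 = -4/5q^2 + 4/5 to the basis.

The other S-polynomials (S(f_1,g_3), S(f_2,g_3)) all reduce to 0 modulo the current basis, so we have a Gröbner basis.
Inter-reduce: drop elements whose leading term is divisible by another's, tail-reduce, and make monic.
Reduced Gröbner basis: {q^2 - 1, p}.

Buchberger on the second generating set:
h_1 = -90p, LT = p.
h_2 = -5/2pq - 2q^2 + 11p - 1, LT = pq.

S(h_1,h_2): lcm = pq. S = -4/5q^2 + 22/5p - 2/5.
  leading term q^2: no divisor's leading term divides it; move -4/5q^2 to the remainder.
  leading term p: subtract (-11/225)·h_1 from 22/5p - 2/5 → -2/5
  leading term 1: no divisor's leading term divides it; move -2/5 to the remainder.
  remainder -4/5q^2 - 2/5 ≠ 0; add k_3 = -4/5q^2 - 2/5 to the basis.

The other S-polynomials (S(h_1,k_3), S(h_2,k_3)) all reduce to 0 modulo the current basis, so we have a Gröbner basis.
Inter-reduce: drop elements whose leading term is divisible by another's, tail-reduce, and make monic.
Reduced Gröbner basis: {q^2 + 1/2, p}.

The bases are distinct; the ideals are different.
The same test decides containment: I ⊆ J iff every generator of I reduces to 0 modulo a Gröbner basis of J.

No, the ideals differ.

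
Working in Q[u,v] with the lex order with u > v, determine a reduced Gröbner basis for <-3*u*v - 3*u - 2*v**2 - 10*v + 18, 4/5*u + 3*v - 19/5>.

f_1 = -3*u*v - 3*u - 2*v**2 - 10*v + 18, LT = u*v.
f_2 = 4/5*u + 3*v - 19/5, LT = u.

S(f_1,f_2): lcm = u*v. S = u - 37/12*v**2 + 97/12*v - 6.
  leading term u: subtract (5/4)·f_2 from u - 37/12*v**2 + 97/12*v - 6 → -37/12*v**2 + 13/3*v - 5/4
  leading term v**2: no divisor's leading term divides it; move -37/12*v**2 to the remainder.
  leading term v: no divisor's leading term divides it; move 13/3*v to the remainder.
  leading term 1: no divisor's leading term divides it; move -5/4 to the remainder.
  remainder -37/12*v**2 + 13/3*v - 5/4 ≠ 0; add g_3 = -37/12*v**2 + 13/3*v - 5/4 to the basis.

The other S-polynomials (S(f_1,g_3), S(f_2,g_3)) all reduce to 0 modulo the current basis, so we have a Gröbner basis.
Inter-reduce: drop elements whose leading term is divisible by another's, tail-reduce, and make monic.

G = {u + 15/4*v - 19/4, v**2 - 52/37*v + 15/37}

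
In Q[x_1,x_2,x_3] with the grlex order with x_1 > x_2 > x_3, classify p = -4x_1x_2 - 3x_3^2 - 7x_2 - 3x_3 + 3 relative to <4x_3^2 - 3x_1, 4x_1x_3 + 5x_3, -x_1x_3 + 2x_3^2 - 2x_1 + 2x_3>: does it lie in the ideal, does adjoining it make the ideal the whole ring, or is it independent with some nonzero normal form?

First compute the reduced Gröbner basis of I by Buchberger's algorithm.
f_1 = 4x_3^2 - 3x_1, LT = x_3^2.
f_2 = 4x_1x_3 + 5x_3, LT = x_1x_3.
f_3 = -x_1x_3 + 2x_3^2 - 2x_1 + 2x_3, LT = x_1x_3.

S(f_1,f_2): lcm = x_1x_3^2. S = -3/4x_1^2 - 5/4x_3^2.
  leading term x_1^2: no divisor's leading term divides it; move -3/4x_1^2 to the remainder.
  leading term x_3^2: subtract (-5/16)·f_1 from -5/4x_3^2 → -15/16x_1
  leading term x_1: no divisor's leading term divides it; move -15/16x_1 to the remainder.
  remainder -3/4x_1^2 - 15/16x_1 ≠ 0; add h_4 = -3/4x_1^2 - 15/16x_1 to the basis.

S(f_1,f_3): lcm = x_1x_3^2. S = 2x_3^3 - 3/4x_1^2 - 2x_1x_3 + 2x_3^2.
  leading term x_3^3: subtract (1/2x_3)·f_1 from 2x_3^3 - 3/4x_1^2 - 2x_1x_3 + 2x_3^2 → -3/4x_1^2 - 1/2x_1x_3 + 2x_3^2
  leading term x_1^2: subtract (1)·h_4 from -3/4x_1^2 - 1/2x_1x_3 + 2x_3^2 → -1/2x_1x_3 + 2x_3^2 + 15/16x_1
  leading term x_1x_3: subtract (-1/8)·f_2 from -1/2x_1x_3 + 2x_3^2 + 15/16x_1 → 2x_3^2 + 15/16x_1 + 5/8x_3
  leading term x_3^2: subtract (1/2)·f_1 from 2x_3^2 + 15/16x_1 + 5/8x_3 → 39/16x_1 + 5/8x_3
  leading term x_1: no divisor's leading term divides it; move 39/16x_1 to the remainder.
  leading term x_3: no divisor's leading term divides it; move 5/8x_3 to the remainder.
  remainder 39/16x_1 + 5/8x_3 ≠ 0; add h_5 = 39/16x_1 + 5/8x_3 to the basis.

S(f_2,f_3): lcm = x_1x_3. S = 2x_3^2 - 2x_1 + 13/4x_3.
  leading term x_3^2: subtract (1/2)·f_1 from 2x_3^2 - 2x_1 + 13/4x_3 → -1/2x_1 + 13/4x_3
  leading term x_1: subtract (-8/39)·h_5 from -1/2x_1 + 13/4x_3 → 527/156x_3
  leading term x_3: no divisor's leading term divides it; move 527/156x_3 to the remainder.
  remainder 527/156x_3 ≠ 0; add h_6 = 527/156x_3 to the basis.

The other S-polynomials (S(f_1,h_4), S(f_2,h_4), S(f_3,h_4), S(f_1,h_5), S(f_2,h_5), S(f_3,h_5), S(h_4,h_5), S(f_1,h_6), S(f_2,h_6), S(f_3,h_6), S(h_4,h_6), S(h_5,h_6)) all reduce to 0 modulo the current basis, so we have a Gröbner basis.
Inter-reduce: drop elements whose leading term is divisible by another's, tail-reduce, and make monic.
Reduced Gröbner basis: {x_1, x_3}.
Label its elements g_1 = x_1, g_2 = x_3.

Reduce p = -4x_1x_2 - 3x_3^2 - 7x_2 - 3x_3 + 3 modulo G:
  leading term x_1x_2: subtract (-4x_2)·g_1 from -4x_1x_2 - 3x_3^2 - 7x_2 - 3x_3 + 3 → -3x_3^2 - 7x_2 - 3x_3 + 3
  leading term x_3^2: subtract (-3x_3)·g_2 from -3x_3^2 - 7x_2 - 3x_3 + 3 → -7x_2 - 3x_3 + 3
  leading term x_2: no divisor's leading term divides it; move -7x_2 to the remainder.
  leading term x_3: subtract (-3)·g_2 from -3x_3 + 3 → 3
  leading term 1: no divisor's leading term divides it; move 3 to the remainder.
  normal form = -7x_2 + 3.
The normal form is nonzero, so p ∉ I. Since p minus its normal form lies in I, I + (p) = I + (r) where r = -7x_2 + 3; decide whether this ideal is the whole ring.
Run Buchberger on G together with r (pairs among the g_i already reduce to 0 since G is a Gröbner basis):
g_1 = x_1, LT = x_1.
g_2 = x_3, LT = x_3.
r = -7x_2 + 3, LT = x_2.

The S-polynomials (S(g_1,g_2), S(g_1,r), S(g_2,r)) all reduce to 0 modulo the current basis, so we have a Gröbner basis.
Inter-reduce: drop elements whose leading term is divisible by another's, tail-reduce, and make monic.
Reduced Gröbner basis: {x_1, x_2 - 3/7, x_3}.
The reduced Gröbner basis of I + (p) is {x_1, x_2 - 3/7, x_3} ≠ {1}, a proper ideal, so the enlarged system stays consistent: p is independent of I, with normal form -7x_2 + 3.

-4x_1x_2 - 3x_3^2 - 7x_2 - 3x_3 + 3 is independent of I; its normal form modulo I is -7x_2 + 3.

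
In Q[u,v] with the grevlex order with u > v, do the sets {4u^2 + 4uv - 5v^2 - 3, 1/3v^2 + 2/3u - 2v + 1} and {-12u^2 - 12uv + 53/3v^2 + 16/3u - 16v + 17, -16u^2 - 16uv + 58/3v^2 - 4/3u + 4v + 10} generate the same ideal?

Equality of ideals is decidable: compute both reduced Gröbner bases (unique for the ordering) and check whether they agree.
Buchberger on the first generating set:
f_1 = 4u^2 + 4uv - 5v^2 - 3, LT = u^2.
f_2 = 1/3v^2 + 2/3u - 2v + 1, LT = v^2.

S(f_1,f_2): leading monomials are coprime, so the S-polynomial reduces to 0 (Buchberger's first criterion).
Every S-polynomial of the final basis reduces to 0, so we have a Gröbner basis.
Inter-reduce: drop elements whose leading term is divisible by another's, tail-reduce, and make monic.
Reduced Gröbner basis: {u^2 + uv + 5/2u - 15/2v + 3, v^2 + 2u - 6v + 3}.

Buchberger on the second generating set:
h_1 = -12u^2 - 12uv + 53/3v^2 + 16/3u - 16v + 17, LT = u^2.
h_2 = -16u^2 - 16uv + 58/3v^2 - 4/3u + 4v + 10, LT = u^2.

S(h_1,h_2): lcm = u^2. S = -19/72v^2 - 19/36u + 19/12v - 19/24.
  leading term v^2: no divisor's leading term divides it; move -19/72v^2 to the remainder.
  leading term u: no divisor's leading term divides it; move -19/36u to the remainder.
  leading term v: no divisor's leading term divides it; move 19/12v to the remainder.
  leading term 1: no divisor's leading term divides it; move -19/24 to the remainder.
  remainder -19/72v^2 - 19/36u + 19/12v - 19/24 ≠ 0; add k_3 = -19/72v^2 - 19/36u + 19/12v - 19/24 to the basis.

S(h_1,k_3): leading monomials are coprime, so the S-polynomial reduces to 0 (Buchberger's first criterion).
S(h_2,k_3): leading monomials are coprime, so the S-polynomial reduces to 0 (Buchberger's first criterion).
Every S-polynomial of the final basis reduces to 0, so we have a Gröbner basis.
Inter-reduce: drop elements whose leading term is divisible by another's, tail-reduce, and make monic.
Reduced Gröbner basis: {u^2 + uv + 5/2u - 15/2v + 3, v^2 + 2u - 6v + 3}.

The two bases agree; hence the ideals are identical.

Yes, the ideals are equal.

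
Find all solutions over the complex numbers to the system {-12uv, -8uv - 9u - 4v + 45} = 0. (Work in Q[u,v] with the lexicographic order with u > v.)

Compute a lex Gröbner basis by Buchberger's algorithm.
f_1 = -12uv, LT = uv.
f_2 = -8uv - 9u - 4v + 45, LT = uv.

S(f_1,f_2): lcm = uv. S = -9/8u - 1/2v + 45/8.
  reduce S modulo (f_1, f_2):
  remainder -9/8u - 1/2v + 45/8 ≠ 0; add h_3 = -9/8u - 1/2v + 45/8 to the basis.

S(f_1,h_3): lcm = uv. S = -4/9v^2 + 5v.
  reduce S modulo (f_1, f_2, h_3):
  remainder -4/9v^2 + 5v ≠ 0; add h_4 = -4/9v^2 + 5v to the basis.

The other S-polynomials (S(f_2,h_3), S(f_1,h_4), S(f_2,h_4), S(h_3,h_4)) all reduce to 0 modulo the current basis, so we have a Gröbner basis.
Inter-reduce: drop elements whose leading term is divisible by another's, tail-reduce, and make monic.
Reduced Gröbner basis: {u + 4/9v - 5, v^2 - 45/4v}.

A lex Gröbner basis eliminates variables successively. Here v^2 - 45/4v depends only on v, with roots {0, 45/4}; lifting each root through the earlier basis elements recovers the full solutions.
  v = 0: the earlier basis element becomes u - 5 = 0, giving u = 5 — point (5, 0).
  v = 45/4: the earlier basis element becomes u = 0, giving u = 0 — point (0, 45/4).

{(5, 0), (0, 45/4)}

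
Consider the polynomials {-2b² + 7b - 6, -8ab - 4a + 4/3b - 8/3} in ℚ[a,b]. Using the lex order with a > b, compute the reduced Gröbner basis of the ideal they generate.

f_1 = -2b² + 7b - 6, LT = b².
f_2 = -8ab - 4a + 4/3b - 8/3, LT = ab.

S(f_1,f_2): lcm = ab². S = -4ab + 3a + ⅙b² - ⅓b.
  leading term ab: subtract (½)·f_2 from -4ab + 3a + ⅙b² - ⅓b → 5a + ⅙b² - b + 4/3
  leading term a: no divisor's leading term divides it; move 5a to the remainder.
  leading term b²: subtract (-1/12)·f_1 from ⅙b² - b + 4/3 → -5/12b + ⅚
  leading term b: no divisor's leading term divides it; move -5/12b to the remainder.
  leading term 1: no divisor's leading term divides it; move ⅚ to the remainder.
  remainder 5a - 5/12b + ⅚ ≠ 0; add g_3 = 5a - 5/12b + ⅚ to the basis.

The other S-polynomials (S(f_1,g_3), S(f_2,g_3)) all reduce to 0 modulo the current basis, so we have a Gröbner basis.
Inter-reduce: drop elements whose leading term is divisible by another's, tail-reduce, and make monic.

G = {a - 1/12b + ⅙, b² - 7/2b + 3}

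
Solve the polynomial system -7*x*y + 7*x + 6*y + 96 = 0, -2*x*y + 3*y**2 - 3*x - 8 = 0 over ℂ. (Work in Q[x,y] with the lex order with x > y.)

{(-4, -2), (-3*sqrt(15369)/70 - 39/70, 25/14 - sqrt(15369)/42), (-39/70 + 3*sqrt(15369)/70, 25/14 + sqrt(15369)/42)}

Compute a lex Gröbner basis by Buchberger's algorithm.
f_1 = -7*x*y + 7*x + 6*y + 96, LT = x*y.
f_2 = -2*x*y - 3*x + 3*y**2 - 8, LT = x*y.

S(f_1,f_2): lcm = x*y. S = -5/2*x + 3/2*y**2 - 6/7*y - 124/7.
  leading term x: no divisor's leading term divides it; move -5/2*x to the remainder.
  leading term y**2: no divisor's leading term divides it; move 3/2*y**2 to the remainder.
  leading term y: no divisor's leading term divides it; move -6/7*y to the remainder.
  leading term 1: no divisor's leading term divides it; move -124/7 to the remainder.
  remainder -5/2*x + 3/2*y**2 - 6/7*y - 124/7 ≠ 0; add h_3 = -5/2*x + 3/2*y**2 - 6/7*y - 124/7 to the basis.

S(f_1,h_3): lcm = x*y. S = -x + 3/5*y**3 - 12/35*y**2 - 278/35*y - 96/7.
  leading term x: subtract (2/5)·h_3 from -x + 3/5*y**3 - 12/35*y**2 - 278/35*y - 96/7 → 3/5*y**3 - 33/35*y**2 - 38/5*y - 232/35
  leading term y**3: no divisor's leading term divides it; move 3/5*y**3 to the remainder.
  leading term y**2: no divisor's leading term divides it; move -33/35*y**2 to the remainder.
  leading term y: no divisor's leading term divides it; move -38/5*y to the remainder.
  leading term 1: no divisor's leading term divides it; move -232/35 to the remainder.
  remainder 3/5*y**3 - 33/35*y**2 - 38/5*y - 232/35 ≠ 0; add h_4 = 3/5*y**3 - 33/35*y**2 - 38/5*y - 232/35 to the basis.

The other S-polynomials (S(f_2,h_3), S(f_1,h_4), S(f_2,h_4), S(h_3,h_4)) all reduce to 0 modulo the current basis, so we have a Gröbner basis.
Inter-reduce: drop elements whose leading term is divisible by another's, tail-reduce, and make monic.
Reduced Gröbner basis: {x - 3/5*y**2 + 12/35*y + 248/35, y**3 - 11/7*y**2 - 38/3*y - 232/21}.

The lex basis is triangular: the last element involves only y. Solving y**3 - 11/7*y**2 - 38/3*y - 232/21 = 0 gives y ∈ {-2, 25/14 - sqrt(15369)/42, 25/14 + sqrt(15369)/42}; substituting each value into the earlier elements determines the remaining variables.
  y = -2: the earlier basis element becomes x + 4 = 0, giving x = -4 — point (-4, -2).
  y = 25/14 - sqrt(15369)/42: the earlier basis element becomes x + 39/70 + 3*sqrt(15369)/70 = 0, giving x = -3*sqrt(15369)/70 - 39/70 — point (-3*sqrt(15369)/70 - 39/70, 25/14 - sqrt(15369)/42).
  y = 25/14 + sqrt(15369)/42: the earlier basis element becomes x - 3*sqrt(15369)/70 + 39/70 = 0, giving x = -39/70 + 3*sqrt(15369)/70 — point (-39/70 + 3*sqrt(15369)/70, 25/14 + sqrt(15369)/42).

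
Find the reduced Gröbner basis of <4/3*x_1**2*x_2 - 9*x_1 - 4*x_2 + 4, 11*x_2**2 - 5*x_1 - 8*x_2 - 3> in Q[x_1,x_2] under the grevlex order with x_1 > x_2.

Buchberger's algorithm terminates because the ascending chain of leading-term ideals stabilizes.

f_1 = 4/3*x_1**2*x_2 - 9*x_1 - 4*x_2 + 4, LT = x_1**2*x_2.
f_2 = 11*x_2**2 - 5*x_1 - 8*x_2 - 3, LT = x_2**2.

S(f_1,f_2): lcm = x_1**2*x_2**2. S = 5/11*x_1**3 + 8/11*x_1**2*x_2 + 3/11*x_1**2 - 27/4*x_1*x_2 - 3*x_2**2 + 3*x_2.
  reduce S modulo (f_1, f_2):
  remainder 5/11*x_1**3 + 3/11*x_1**2 - 27/4*x_1*x_2 + 39/11*x_1 + 3*x_2 - 3 ≠ 0; add g_3 = 5/11*x_1**3 + 3/11*x_1**2 - 27/4*x_1*x_2 + 39/11*x_1 + 3*x_2 - 3 to the basis.

The other S-polynomials (S(f_1,g_3), S(f_2,g_3)) all reduce to 0 modulo the current basis, so we have a Gröbner basis.

G = {x_1**3 + 3/5*x_1**2 - 297/20*x_1*x_2 + 39/5*x_1 + 33/5*x_2 - 33/5, x_1**2*x_2 - 27/4*x_1 - 3*x_2 + 3, x_2**2 - 5/11*x_1 - 8/11*x_2 - 3/11}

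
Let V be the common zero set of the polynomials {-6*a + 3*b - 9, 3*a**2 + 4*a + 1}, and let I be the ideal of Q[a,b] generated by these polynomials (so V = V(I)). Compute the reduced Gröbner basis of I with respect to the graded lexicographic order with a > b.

f_1 = -6*a + 3*b - 9, LT = a.
f_2 = 3*a**2 + 4*a + 1, LT = a**2.

S(f_1,f_2): lcm = a**2. S = -1/2*a*b + 1/6*a - 1/3.
  leading term a*b: subtract (1/12*b)·f_1 from -1/2*a*b + 1/6*a - 1/3 → -1/4*b**2 + 1/6*a + 3/4*b - 1/3
  leading term b**2: no divisor's leading term divides it; move -1/4*b**2 to the remainder.
  leading term a: subtract (-1/36)·f_1 from 1/6*a + 3/4*b - 1/3 → 5/6*b - 7/12
  leading term b: no divisor's leading term divides it; move 5/6*b to the remainder.
  leading term 1: no divisor's leading term divides it; move -7/12 to the remainder.
  remainder -1/4*b**2 + 5/6*b - 7/12 ≠ 0; add g_3 = -1/4*b**2 + 5/6*b - 7/12 to the basis.

The other S-polynomials (S(f_1,g_3), S(f_2,g_3)) all reduce to 0 modulo the current basis, so we have a Gröbner basis.
Inter-reduce: drop elements whose leading term is divisible by another's, tail-reduce, and make monic.

G = {b**2 - 10/3*b + 7/3, a - 1/2*b + 3/2}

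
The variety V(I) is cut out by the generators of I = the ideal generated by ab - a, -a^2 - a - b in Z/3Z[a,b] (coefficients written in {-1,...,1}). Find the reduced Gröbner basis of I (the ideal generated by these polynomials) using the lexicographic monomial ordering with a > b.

f_1 = ab - a, LT = ab.
f_2 = -a^2 - a - b, LT = a^2.

S(f_1,f_2): lcm = a^2b. S = -a^2 - ab - b^2.
  leading term a^2: subtract (1)·f_2 from -a^2 - ab - b^2 → -ab + a - b^2 + b
  leading term ab: subtract (-1)·f_1 from -ab + a - b^2 + b → -b^2 + b
  leading term b^2: no divisor's leading term divides it; move -b^2 to the remainder.
  leading term b: no divisor's leading term divides it; move b to the remainder.
  remainder -b^2 + b ≠ 0; add g_3 = -b^2 + b to the basis.

S(f_1,g_3): lcm = ab^2. S = 0.
  remainder 0.

S(f_2,g_3): leading monomials are coprime, so the S-polynomial reduces to 0 (Buchberger's first criterion).
Every S-polynomial of the final basis reduces to 0, so we have a Gröbner basis.

G = {a^2 + a + b, ab - a, b^2 - b}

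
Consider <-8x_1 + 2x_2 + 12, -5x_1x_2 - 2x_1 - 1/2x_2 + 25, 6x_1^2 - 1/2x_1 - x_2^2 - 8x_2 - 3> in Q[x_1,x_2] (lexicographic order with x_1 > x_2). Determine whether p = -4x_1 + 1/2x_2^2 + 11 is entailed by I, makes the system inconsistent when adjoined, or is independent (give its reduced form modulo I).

First compute the reduced Gröbner basis of I by Buchberger's algorithm.
f_1 = -8x_1 + 2x_2 + 12, LT = x_1.
f_2 = -5x_1x_2 - 2x_1 - 1/2x_2 + 25, LT = x_1x_2.
f_3 = 6x_1^2 - 1/2x_1 - x_2^2 - 8x_2 - 3, LT = x_1^2.

S(f_1,f_2): lcm = x_1x_2. S = -2/5x_1 - 1/4x_2^2 - 8/5x_2 + 5.
  leading term x_1: subtract (1/20)·f_1 from -2/5x_1 - 1/4x_2^2 - 8/5x_2 + 5 → -1/4x_2^2 - 17/10x_2 + 22/5
  leading term x_2^2: no divisor's leading term divides it; move -1/4x_2^2 to the remainder.
  leading term x_2: no divisor's leading term divides it; move -17/10x_2 to the remainder.
  leading term 1: no divisor's leading term divides it; move 22/5 to the remainder.
  remainder -1/4x_2^2 - 17/10x_2 + 22/5 ≠ 0; add h_4 = -1/4x_2^2 - 17/10x_2 + 22/5 to the basis.

S(f_1,f_3): lcm = x_1^2. S = -1/4x_1x_2 - 17/12x_1 + 1/6x_2^2 + 4/3x_2 + 1/2.
  leading term x_1x_2: subtract (1/32x_2)·f_1 from -1/4x_1x_2 - 17/12x_1 + 1/6x_2^2 + 4/3x_2 + 1/2 → -17/12x_1 + 5/48x_2^2 + 23/24x_2 + 1/2
  leading term x_1: subtract (17/96)·f_1 from -17/12x_1 + 5/48x_2^2 + 23/24x_2 + 1/2 → 5/48x_2^2 + 29/48x_2 - 13/8
  leading term x_2^2: subtract (-5/12)·h_4 from 5/48x_2^2 + 29/48x_2 - 13/8 → -5/48x_2 + 5/24
  leading term x_2: no divisor's leading term divides it; move -5/48x_2 to the remainder.
  leading term 1: no divisor's leading term divides it; move 5/24 to the remainder.
  remainder -5/48x_2 + 5/24 ≠ 0; add h_5 = -5/48x_2 + 5/24 to the basis.

The other S-polynomials (S(f_2,f_3), S(f_1,h_4), S(f_2,h_4), S(f_3,h_4), S(f_1,h_5), S(f_2,h_5), S(f_3,h_5), S(h_4,h_5)) all reduce to 0 modulo the current basis, so we have a Gröbner basis.
Inter-reduce: drop elements whose leading term is divisible by another's, tail-reduce, and make monic.
Reduced Gröbner basis: {x_1 - 2, x_2 - 2}.
Label its elements g_1 = x_1 - 2, g_2 = x_2 - 2.

Reduce p = -4x_1 + 1/2x_2^2 + 11 modulo G:
  leading term x_1: subtract (-4)·g_1 from -4x_1 + 1/2x_2^2 + 11 → 1/2x_2^2 + 3
  leading term x_2^2: subtract (1/2x_2)·g_2 from 1/2x_2^2 + 3 → x_2 + 3
  leading term x_2: subtract (1)·g_2 from x_2 + 3 → 5
  leading term 1: no divisor's leading term divides it; move 5 to the remainder.
  normal form = 5.
The normal form is nonzero, so p ∉ I. Since p minus its normal form lies in I, I + (p) = I + (r) where r = 5; decide whether this ideal is the whole ring.
Here r = 5 is a nonzero constant, hence a unit: 1 ∈ I + (p), the Gröbner basis of I + (p) is {1}, and the enlarged system has no common solution — adjoining p is inconsistent.

The remainder on division by a Gröbner basis is unique — it is the normal form.

Adjoining -4x_1 + 1/2x_2^2 + 11 makes the ideal the whole ring: the system is inconsistent.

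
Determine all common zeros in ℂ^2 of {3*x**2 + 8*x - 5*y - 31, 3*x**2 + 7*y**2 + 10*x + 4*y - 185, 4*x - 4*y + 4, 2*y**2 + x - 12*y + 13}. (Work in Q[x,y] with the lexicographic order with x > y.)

Compute a lex Gröbner basis by Buchberger's algorithm.
f_1 = 3*x**2 + 8*x - 5*y - 31, LT = x**2.
f_2 = 3*x**2 + 10*x + 7*y**2 + 4*y - 185, LT = x**2.
f_3 = 4*x - 4*y + 4, LT = x.
f_4 = x + 2*y**2 - 12*y + 13, LT = x.

S(f_1,f_2): lcm = x**2. S = -2/3*x - 7/3*y**2 - 3*y + 154/3.
  reduce S modulo (f_1, f_2, f_3, f_4):
  remainder -7/3*y**2 - 11/3*y + 52 ≠ 0; add h_5 = -7/3*y**2 - 11/3*y + 52 to the basis.

S(f_1,f_3): lcm = x**2. S = x*y + 5/3*x - 5/3*y - 31/3.
  reduce S modulo (f_1, f_2, f_3, f_4, h_5):
  remainder -18/7*y + 72/7 ≠ 0; add h_6 = -18/7*y + 72/7 to the basis.

The other S-polynomials (S(f_1,f_4), S(f_2,f_3), S(f_2,f_4), S(f_3,f_4), S(f_1,h_5), S(f_2,h_5), S(f_3,h_5), S(f_4,h_5), S(f_1,h_6), S(f_2,h_6), S(f_3,h_6), S(f_4,h_6), S(h_5,h_6)) all reduce to 0 modulo the current basis, so we have a Gröbner basis.
Inter-reduce: drop elements whose leading term is divisible by another's, tail-reduce, and make monic.
Reduced Gröbner basis: {x - 3, y - 4}.

From the last basis element, y - 4 = 0, so y takes values in {4}. Each choice, substituted upward through the basis, yields the corresponding point(s) of the solution set.
  y = 4: the earlier basis element becomes x - 3 = 0, giving x = 3 — point (3, 4).

{(3, 4)}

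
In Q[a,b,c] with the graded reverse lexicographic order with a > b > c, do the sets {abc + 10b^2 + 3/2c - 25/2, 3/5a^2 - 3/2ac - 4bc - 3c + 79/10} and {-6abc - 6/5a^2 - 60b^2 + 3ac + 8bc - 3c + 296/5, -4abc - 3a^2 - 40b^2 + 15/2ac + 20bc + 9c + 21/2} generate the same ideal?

Yes, the ideals are equal.

Two ideals are equal iff their reduced Gröbner bases coincide (the reduced basis is unique for a fixed ordering).
Buchberger on the first generating set:
f_1 = abc + 10b^2 + 3/2c - 25/2, LT = abc.
f_2 = 3/5a^2 - 3/2ac - 4bc - 3c + 79/10, LT = a^2.

S(f_1,f_2): lcm = a^2bc. S = 5/2abc^2 + 20/3b^2c^2 + 10ab^2 + 5bc^2 + 3/2ac - 79/6bc - 25/2a.
  reduce S modulo (f_1, f_2):
  remainder 20/3b^2c^2 + 10ab^2 - 25b^2c + 5bc^2 + 3/2ac - 79/6bc - 15/4c^2 - 25/2a + 125/4c ≠ 0; add g_3 = 20/3b^2c^2 + 10ab^2 - 25b^2c + 5bc^2 + 3/2ac - 79/6bc - 15/4c^2 - 25/2a + 125/4c to the basis.

The other S-polynomials (S(f_1,g_3), S(f_2,g_3)) all reduce to 0 modulo the current basis, so we have a Gröbner basis.
Inter-reduce: drop elements whose leading term is divisible by another's, tail-reduce, and make monic.
Reduced Gröbner basis: {b^2c^2 + 3/2ab^2 - 15/4b^2c + 3/4bc^2 + 9/40ac - 79/40bc - 9/16c^2 - 15/8a + 75/16c, abc + 10b^2 + 3/2c - 25/2, a^2 - 5/2ac - 20/3bc - 5c + 79/6}.

Buchberger on the second generating set:
h_1 = -6abc - 6/5a^2 - 60b^2 + 3ac + 8bc - 3c + 296/5, LT = abc.
h_2 = -4abc - 3a^2 - 40b^2 + 15/2ac + 20bc + 9c + 21/2, LT = abc.

S(h_1,h_2): lcm = abc. S = -11/20a^2 + 11/8ac + 11/3bc + 11/4c - 869/120.
  reduce S modulo (h_1, h_2):
  remainder -11/20a^2 + 11/8ac + 11/3bc + 11/4c - 869/120 ≠ 0; add k_3 = -11/20a^2 + 11/8ac + 11/3bc + 11/4c - 869/120 to the basis.

S(h_1,k_3): lcm = a^2bc. S = 5/2abc^2 + 20/3b^2c^2 + 1/5a^3 + 10ab^2 - 1/2a^2c - 4/3abc + 5bc^2 + 1/2ac - 79/6bc - 148/15a.
  reduce S modulo (h_1, h_2, k_3):
  remainder 20/3b^2c^2 + 10ab^2 - 25b^2c + 5bc^2 + 3/2ac - 79/6bc - 15/4c^2 - 25/2a + 125/4c ≠ 0; add k_4 = 20/3b^2c^2 + 10ab^2 - 25b^2c + 5bc^2 + 3/2ac - 79/6bc - 15/4c^2 - 25/2a + 125/4c to the basis.

The other S-polynomials (S(h_2,k_3), S(h_1,k_4), S(h_2,k_4), S(k_3,k_4)) all reduce to 0 modulo the current basis, so we have a Gröbner basis.
Inter-reduce: drop elements whose leading term is divisible by another's, tail-reduce, and make monic.
Reduced Gröbner basis: {b^2c^2 + 3/2ab^2 - 15/4b^2c + 3/4bc^2 + 9/40ac - 79/40bc - 9/16c^2 - 15/8a + 75/16c, abc + 10b^2 + 3/2c - 25/2, a^2 - 5/2ac - 20/3bc - 5c + 79/6}.

The two bases agree; hence the ideals are identical.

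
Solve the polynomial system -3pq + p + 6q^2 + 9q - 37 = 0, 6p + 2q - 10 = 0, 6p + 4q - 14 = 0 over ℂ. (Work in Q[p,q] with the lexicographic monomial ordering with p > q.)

{(1, 2)}

Compute a lex Gröbner basis by Buchberger's algorithm.
f_1 = -3pq + p + 6q^2 + 9q - 37, LT = pq.
f_2 = 6p + 2q - 10, LT = p.
f_3 = 6p + 4q - 14, LT = p.

S(f_1,f_2): lcm = pq. S = -1/3p - 7/3q^2 - 4/3q + 37/3.
  leading term p: subtract (-1/18)·f_2 from -1/3p - 7/3q^2 - 4/3q + 37/3 → -7/3q^2 - 11/9q + 106/9
  leading term q^2: no divisor's leading term divides it; move -7/3q^2 to the remainder.
  leading term q: no divisor's leading term divides it; move -11/9q to the remainder.
  leading term 1: no divisor's leading term divides it; move 106/9 to the remainder.
  remainder -7/3q^2 - 11/9q + 106/9 ≠ 0; add h_4 = -7/3q^2 - 11/9q + 106/9 to the basis.

S(f_1,f_3): lcm = pq. S = -1/3p - 8/3q^2 - 2/3q + 37/3.
  leading term p: subtract (-1/18)·f_2 from -1/3p - 8/3q^2 - 2/3q + 37/3 → -8/3q^2 - 5/9q + 106/9
  leading term q^2: subtract (8/7)·h_4 from -8/3q^2 - 5/9q + 106/9 → 53/63q - 106/63
  leading term q: no divisor's leading term divides it; move 53/63q to the remainder.
  leading term 1: no divisor's leading term divides it; move -106/63 to the remainder.
  remainder 53/63q - 106/63 ≠ 0; add h_5 = 53/63q - 106/63 to the basis.

The other S-polynomials (S(f_2,f_3), S(f_1,h_4), S(f_2,h_4), S(f_3,h_4), S(f_1,h_5), S(f_2,h_5), S(f_3,h_5), S(h_4,h_5)) all reduce to 0 modulo the current basis, so we have a Gröbner basis.
Inter-reduce: drop elements whose leading term is divisible by another's, tail-reduce, and make monic.
Reduced Gröbner basis: {p - 1, q - 2}.

Since the basis is lex-ordered, q - 2 is univariate in q. Its roots are {2}. Back-substituting each root into the other basis elements fixes the other coordinates.
  q = 2: the earlier basis element becomes p - 1 = 0, giving p = 1 — point (1, 2).
Check: every point annihilates each of the original generators.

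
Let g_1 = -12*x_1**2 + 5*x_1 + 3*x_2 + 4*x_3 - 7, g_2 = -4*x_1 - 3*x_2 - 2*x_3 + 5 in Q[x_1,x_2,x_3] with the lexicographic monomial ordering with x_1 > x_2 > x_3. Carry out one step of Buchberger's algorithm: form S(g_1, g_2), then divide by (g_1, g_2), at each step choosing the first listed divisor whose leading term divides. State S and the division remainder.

lcm(LM(g_1), LM(g_2)) = x_1**2.
S = (lcm/LT(g_1))·g_1 − (lcm/LT(g_2))·g_2 = -3/4*x_1*x_2 - 1/2*x_1*x_3 + 5/6*x_1 - 1/4*x_2 - 1/3*x_3 + 7/12.
Reduce S modulo (g_1, g_2) in that order:
  leading term x_1*x_2: subtract (3/16*x_2)·g_2 from -3/4*x_1*x_2 - 1/2*x_1*x_3 + 5/6*x_1 - 1/4*x_2 - 1/3*x_3 + 7/12 → -1/2*x_1*x_3 + 5/6*x_1 + 9/16*x_2**2 + 3/8*x_2*x_3 - 19/16*x_2 - 1/3*x_3 + 7/12
  leading term x_1*x_3: subtract (1/8*x_3)·g_2 from -1/2*x_1*x_3 + 5/6*x_1 + 9/16*x_2**2 + 3/8*x_2*x_3 - 19/16*x_2 - 1/3*x_3 + 7/12 → 5/6*x_1 + 9/16*x_2**2 + 3/4*x_2*x_3 - 19/16*x_2 + 1/4*x_3**2 - 23/24*x_3 + 7/12
  leading term x_1: subtract (-5/24)·g_2 from 5/6*x_1 + 9/16*x_2**2 + 3/4*x_2*x_3 - 19/16*x_2 + 1/4*x_3**2 - 23/24*x_3 + 7/12 → 9/16*x_2**2 + 3/4*x_2*x_3 - 29/16*x_2 + 1/4*x_3**2 - 11/8*x_3 + 13/8
  leading term x_2**2: no divisor's leading term divides it; move 9/16*x_2**2 to the remainder.
  leading term x_2*x_3: no divisor's leading term divides it; move 3/4*x_2*x_3 to the remainder.
  leading term x_2: no divisor's leading term divides it; move -29/16*x_2 to the remainder.
  leading term x_3**2: no divisor's leading term divides it; move 1/4*x_3**2 to the remainder.
  leading term x_3: no divisor's leading term divides it; move -11/8*x_3 to the remainder.
  leading term 1: no divisor's leading term divides it; move 13/8 to the remainder.
The remainder 9/16*x_2**2 + 3/4*x_2*x_3 - 29/16*x_2 + 1/4*x_3**2 - 11/8*x_3 + 13/8 is nonzero, so it would be added as the next basis element.

S(g_1, g_2) = -3/4*x_1*x_2 - 1/2*x_1*x_3 + 5/6*x_1 - 1/4*x_2 - 1/3*x_3 + 7/12; remainder on division = 9/16*x_2**2 + 3/4*x_2*x_3 - 29/16*x_2 + 1/4*x_3**2 - 11/8*x_3 + 13/8.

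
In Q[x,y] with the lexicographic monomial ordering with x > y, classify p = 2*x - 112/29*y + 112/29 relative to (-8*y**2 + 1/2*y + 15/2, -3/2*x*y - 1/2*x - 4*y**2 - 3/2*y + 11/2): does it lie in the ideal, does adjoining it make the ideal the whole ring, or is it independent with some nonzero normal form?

First compute the reduced Gröbner basis of I by Buchberger's algorithm.
f_1 = -8*y**2 + 1/2*y + 15/2, LT = y**2.
f_2 = -3/2*x*y - 1/2*x - 4*y**2 - 3/2*y + 11/2, LT = x*y.

S(f_1,f_2): lcm = x*y**2. S = -19/48*x*y - 15/16*x - 8/3*y**3 - y**2 + 11/3*y.
  leading term x*y: subtract (19/72)·f_2 from -19/48*x*y - 15/16*x - 8/3*y**3 - y**2 + 11/3*y → -29/36*x - 8/3*y**3 + 1/18*y**2 + 65/16*y - 209/144
  leading term x: no divisor's leading term divides it; move -29/36*x to the remainder.
  leading term y**3: subtract (1/3*y)·f_1 from -8/3*y**3 + 1/18*y**2 + 65/16*y - 209/144 → -1/9*y**2 + 25/16*y - 209/144
  leading term y**2: subtract (1/72)·f_1 from -1/9*y**2 + 25/16*y - 209/144 → 14/9*y - 14/9
  leading term y: no divisor's leading term divides it; move 14/9*y to the remainder.
  leading term 1: no divisor's leading term divides it; move -14/9 to the remainder.
  remainder -29/36*x + 14/9*y - 14/9 ≠ 0; add h_3 = -29/36*x + 14/9*y - 14/9 to the basis.

The other S-polynomials (S(f_1,h_3), S(f_2,h_3)) all reduce to 0 modulo the current basis, so we have a Gröbner basis.
Inter-reduce: drop elements whose leading term is divisible by another's, tail-reduce, and make monic.
Reduced Gröbner basis: {x - 56/29*y + 56/29, y**2 - 1/16*y - 15/16}.
Label its elements g_1 = x - 56/29*y + 56/29, g_2 = y**2 - 1/16*y - 15/16.

Reduce p = 2*x - 112/29*y + 112/29 modulo G:
  leading term x: subtract (2)·g_1 from 2*x - 112/29*y + 112/29 → 0
  normal form = 0.
Since the normal form is 0, p ∈ I.

2*x - 112/29*y + 112/29 lies in I (it reduces to 0).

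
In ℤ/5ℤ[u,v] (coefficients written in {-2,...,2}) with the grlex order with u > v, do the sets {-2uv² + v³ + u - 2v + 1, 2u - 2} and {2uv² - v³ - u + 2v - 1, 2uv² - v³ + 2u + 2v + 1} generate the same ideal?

For a fixed monomial order, each ideal has a unique reduced Gröbner basis; comparing bases decides equality.
Buchberger on the first generating set:
f_1 = -2uv² + v³ + u - 2v + 1, LT = uv².
f_2 = 2u - 2, LT = u.

S(f_1,f_2): lcm = uv². S = 2v³ + v² + 2u + v + 2.
  reduce S modulo (f_1, f_2):
  remainder 2v³ + v² + v - 1 ≠ 0; add g_3 = 2v³ + v² + v - 1 to the basis.

The other S-polynomials (S(f_1,g_3), S(f_2,g_3)) all reduce to 0 modulo the current basis, so we have a Gröbner basis.
Inter-reduce: drop elements whose leading term is divisible by another's, tail-reduce, and make monic.
Reduced Gröbner basis: {v³ - 2v² - 2v + 2, u - 1}.

Buchberger on the second generating set:
h_1 = 2uv² - v³ - u + 2v - 1, LT = uv².
h_2 = 2uv² - v³ + 2u + 2v + 1, LT = uv².

S(h_1,h_2): lcm = uv². S = u - 1.
  reduce S modulo (h_1, h_2):
  remainder u - 1 ≠ 0; add k_3 = u - 1 to the basis.

S(h_1,k_3): lcm = uv². S = 2v³ + v² + 2u + v + 2.
  reduce S modulo (h_1, h_2, k_3):
  remainder 2v³ + v² + v - 1 ≠ 0; add k_4 = 2v³ + v² + v - 1 to the basis.

The other S-polynomials (S(h_2,k_3), S(h_1,k_4), S(h_2,k_4), S(k_3,k_4)) all reduce to 0 modulo the current basis, so we have a Gröbner basis.
Inter-reduce: drop elements whose leading term is divisible by another's, tail-reduce, and make monic.
Reduced Gröbner basis: {v³ - 2v² - 2v + 2, u - 1}.

Same reduced basis, so the two generating sets span the same ideal.

Yes, the ideals are equal.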